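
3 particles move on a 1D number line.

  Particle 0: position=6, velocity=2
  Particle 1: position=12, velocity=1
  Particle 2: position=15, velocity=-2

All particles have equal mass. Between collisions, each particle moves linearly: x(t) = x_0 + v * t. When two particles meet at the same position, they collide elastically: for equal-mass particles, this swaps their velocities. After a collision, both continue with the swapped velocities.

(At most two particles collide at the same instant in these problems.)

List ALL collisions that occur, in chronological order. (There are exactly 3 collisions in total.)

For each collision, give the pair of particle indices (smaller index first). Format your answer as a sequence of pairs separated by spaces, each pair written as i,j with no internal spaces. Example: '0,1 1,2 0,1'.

Answer: 1,2 0,1 1,2

Derivation:
Collision at t=1: particles 1 and 2 swap velocities; positions: p0=8 p1=13 p2=13; velocities now: v0=2 v1=-2 v2=1
Collision at t=9/4: particles 0 and 1 swap velocities; positions: p0=21/2 p1=21/2 p2=57/4; velocities now: v0=-2 v1=2 v2=1
Collision at t=6: particles 1 and 2 swap velocities; positions: p0=3 p1=18 p2=18; velocities now: v0=-2 v1=1 v2=2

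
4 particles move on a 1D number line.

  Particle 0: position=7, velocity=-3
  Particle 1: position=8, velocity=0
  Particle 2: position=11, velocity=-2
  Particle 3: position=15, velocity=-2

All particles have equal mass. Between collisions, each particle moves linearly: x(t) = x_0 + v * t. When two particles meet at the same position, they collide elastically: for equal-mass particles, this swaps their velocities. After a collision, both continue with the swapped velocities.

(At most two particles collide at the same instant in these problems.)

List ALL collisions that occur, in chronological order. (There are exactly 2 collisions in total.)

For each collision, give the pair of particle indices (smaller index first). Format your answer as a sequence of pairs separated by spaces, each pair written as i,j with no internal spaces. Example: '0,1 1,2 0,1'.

Answer: 1,2 2,3

Derivation:
Collision at t=3/2: particles 1 and 2 swap velocities; positions: p0=5/2 p1=8 p2=8 p3=12; velocities now: v0=-3 v1=-2 v2=0 v3=-2
Collision at t=7/2: particles 2 and 3 swap velocities; positions: p0=-7/2 p1=4 p2=8 p3=8; velocities now: v0=-3 v1=-2 v2=-2 v3=0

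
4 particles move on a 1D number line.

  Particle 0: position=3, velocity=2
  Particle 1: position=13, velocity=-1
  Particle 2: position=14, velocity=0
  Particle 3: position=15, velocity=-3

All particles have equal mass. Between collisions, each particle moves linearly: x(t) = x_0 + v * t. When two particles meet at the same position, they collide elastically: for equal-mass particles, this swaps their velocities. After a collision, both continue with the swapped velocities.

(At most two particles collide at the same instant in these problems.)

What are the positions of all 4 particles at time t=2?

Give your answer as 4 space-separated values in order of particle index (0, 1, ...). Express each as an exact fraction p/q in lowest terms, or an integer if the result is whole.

Collision at t=1/3: particles 2 and 3 swap velocities; positions: p0=11/3 p1=38/3 p2=14 p3=14; velocities now: v0=2 v1=-1 v2=-3 v3=0
Collision at t=1: particles 1 and 2 swap velocities; positions: p0=5 p1=12 p2=12 p3=14; velocities now: v0=2 v1=-3 v2=-1 v3=0
Advance to t=2 (no further collisions before then); velocities: v0=2 v1=-3 v2=-1 v3=0; positions = 7 9 11 14

Answer: 7 9 11 14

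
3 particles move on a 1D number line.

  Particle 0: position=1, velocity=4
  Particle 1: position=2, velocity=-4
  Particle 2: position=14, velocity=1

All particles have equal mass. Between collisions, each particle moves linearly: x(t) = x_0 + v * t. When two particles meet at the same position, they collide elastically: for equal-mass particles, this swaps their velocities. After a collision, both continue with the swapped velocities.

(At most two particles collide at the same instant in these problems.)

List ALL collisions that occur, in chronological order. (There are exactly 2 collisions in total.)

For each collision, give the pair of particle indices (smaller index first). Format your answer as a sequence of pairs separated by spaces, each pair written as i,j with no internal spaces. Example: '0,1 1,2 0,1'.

Answer: 0,1 1,2

Derivation:
Collision at t=1/8: particles 0 and 1 swap velocities; positions: p0=3/2 p1=3/2 p2=113/8; velocities now: v0=-4 v1=4 v2=1
Collision at t=13/3: particles 1 and 2 swap velocities; positions: p0=-46/3 p1=55/3 p2=55/3; velocities now: v0=-4 v1=1 v2=4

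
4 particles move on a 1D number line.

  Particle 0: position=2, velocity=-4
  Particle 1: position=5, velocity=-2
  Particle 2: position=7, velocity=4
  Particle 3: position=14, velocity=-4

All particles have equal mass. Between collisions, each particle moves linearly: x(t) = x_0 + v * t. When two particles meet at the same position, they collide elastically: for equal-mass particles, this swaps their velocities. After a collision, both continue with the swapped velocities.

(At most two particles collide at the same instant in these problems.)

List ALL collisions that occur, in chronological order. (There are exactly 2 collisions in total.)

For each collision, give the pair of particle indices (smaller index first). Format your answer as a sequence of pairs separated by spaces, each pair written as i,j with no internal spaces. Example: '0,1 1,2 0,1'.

Collision at t=7/8: particles 2 and 3 swap velocities; positions: p0=-3/2 p1=13/4 p2=21/2 p3=21/2; velocities now: v0=-4 v1=-2 v2=-4 v3=4
Collision at t=9/2: particles 1 and 2 swap velocities; positions: p0=-16 p1=-4 p2=-4 p3=25; velocities now: v0=-4 v1=-4 v2=-2 v3=4

Answer: 2,3 1,2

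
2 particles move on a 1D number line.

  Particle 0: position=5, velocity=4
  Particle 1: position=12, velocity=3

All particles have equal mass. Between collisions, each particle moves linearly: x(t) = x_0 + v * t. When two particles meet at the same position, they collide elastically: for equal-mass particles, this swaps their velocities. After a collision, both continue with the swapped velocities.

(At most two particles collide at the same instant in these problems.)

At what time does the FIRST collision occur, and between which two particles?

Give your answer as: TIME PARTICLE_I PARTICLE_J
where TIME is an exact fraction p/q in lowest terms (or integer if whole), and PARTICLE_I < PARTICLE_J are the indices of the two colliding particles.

Answer: 7 0 1

Derivation:
Pair (0,1): pos 5,12 vel 4,3 -> gap=7, closing at 1/unit, collide at t=7
Earliest collision: t=7 between 0 and 1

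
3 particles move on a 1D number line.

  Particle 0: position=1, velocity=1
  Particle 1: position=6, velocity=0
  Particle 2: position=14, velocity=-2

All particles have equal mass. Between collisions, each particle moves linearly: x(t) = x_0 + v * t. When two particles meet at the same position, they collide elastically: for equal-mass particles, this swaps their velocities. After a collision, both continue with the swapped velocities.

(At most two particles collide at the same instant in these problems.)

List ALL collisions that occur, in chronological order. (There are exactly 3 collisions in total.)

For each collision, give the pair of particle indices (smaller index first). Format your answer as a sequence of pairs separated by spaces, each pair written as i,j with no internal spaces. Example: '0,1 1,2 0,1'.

Collision at t=4: particles 1 and 2 swap velocities; positions: p0=5 p1=6 p2=6; velocities now: v0=1 v1=-2 v2=0
Collision at t=13/3: particles 0 and 1 swap velocities; positions: p0=16/3 p1=16/3 p2=6; velocities now: v0=-2 v1=1 v2=0
Collision at t=5: particles 1 and 2 swap velocities; positions: p0=4 p1=6 p2=6; velocities now: v0=-2 v1=0 v2=1

Answer: 1,2 0,1 1,2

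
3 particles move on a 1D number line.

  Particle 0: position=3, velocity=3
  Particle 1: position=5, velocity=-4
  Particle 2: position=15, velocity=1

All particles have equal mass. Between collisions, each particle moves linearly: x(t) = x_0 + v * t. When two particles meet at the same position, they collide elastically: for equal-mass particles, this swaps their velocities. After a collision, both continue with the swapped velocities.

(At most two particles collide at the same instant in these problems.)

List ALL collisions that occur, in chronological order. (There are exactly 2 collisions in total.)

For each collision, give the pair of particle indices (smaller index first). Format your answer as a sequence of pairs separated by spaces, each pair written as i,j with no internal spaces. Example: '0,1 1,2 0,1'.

Answer: 0,1 1,2

Derivation:
Collision at t=2/7: particles 0 and 1 swap velocities; positions: p0=27/7 p1=27/7 p2=107/7; velocities now: v0=-4 v1=3 v2=1
Collision at t=6: particles 1 and 2 swap velocities; positions: p0=-19 p1=21 p2=21; velocities now: v0=-4 v1=1 v2=3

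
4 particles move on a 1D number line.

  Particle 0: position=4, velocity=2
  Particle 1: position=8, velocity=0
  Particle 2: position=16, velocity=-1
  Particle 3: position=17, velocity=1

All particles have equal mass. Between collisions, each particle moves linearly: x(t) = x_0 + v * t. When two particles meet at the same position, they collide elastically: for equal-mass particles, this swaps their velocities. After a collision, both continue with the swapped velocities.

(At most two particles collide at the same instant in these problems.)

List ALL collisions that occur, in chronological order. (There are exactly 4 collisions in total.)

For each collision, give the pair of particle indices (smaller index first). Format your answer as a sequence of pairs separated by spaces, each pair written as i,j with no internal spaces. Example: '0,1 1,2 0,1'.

Collision at t=2: particles 0 and 1 swap velocities; positions: p0=8 p1=8 p2=14 p3=19; velocities now: v0=0 v1=2 v2=-1 v3=1
Collision at t=4: particles 1 and 2 swap velocities; positions: p0=8 p1=12 p2=12 p3=21; velocities now: v0=0 v1=-1 v2=2 v3=1
Collision at t=8: particles 0 and 1 swap velocities; positions: p0=8 p1=8 p2=20 p3=25; velocities now: v0=-1 v1=0 v2=2 v3=1
Collision at t=13: particles 2 and 3 swap velocities; positions: p0=3 p1=8 p2=30 p3=30; velocities now: v0=-1 v1=0 v2=1 v3=2

Answer: 0,1 1,2 0,1 2,3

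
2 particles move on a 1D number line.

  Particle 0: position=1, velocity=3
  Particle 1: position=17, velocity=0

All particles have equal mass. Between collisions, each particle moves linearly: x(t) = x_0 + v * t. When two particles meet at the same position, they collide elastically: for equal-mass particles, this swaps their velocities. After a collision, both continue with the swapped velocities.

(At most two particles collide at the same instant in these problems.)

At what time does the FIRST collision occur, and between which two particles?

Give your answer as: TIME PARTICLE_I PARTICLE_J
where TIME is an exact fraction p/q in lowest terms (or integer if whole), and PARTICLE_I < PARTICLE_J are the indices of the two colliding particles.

Pair (0,1): pos 1,17 vel 3,0 -> gap=16, closing at 3/unit, collide at t=16/3
Earliest collision: t=16/3 between 0 and 1

Answer: 16/3 0 1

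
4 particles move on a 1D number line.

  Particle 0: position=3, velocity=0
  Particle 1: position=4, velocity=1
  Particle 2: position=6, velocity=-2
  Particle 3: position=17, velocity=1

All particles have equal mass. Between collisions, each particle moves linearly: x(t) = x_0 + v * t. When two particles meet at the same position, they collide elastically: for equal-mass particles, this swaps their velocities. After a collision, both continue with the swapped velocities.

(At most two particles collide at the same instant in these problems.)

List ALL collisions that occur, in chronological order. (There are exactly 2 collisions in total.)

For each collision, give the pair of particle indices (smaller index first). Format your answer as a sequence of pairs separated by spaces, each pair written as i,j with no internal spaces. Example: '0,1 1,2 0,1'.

Collision at t=2/3: particles 1 and 2 swap velocities; positions: p0=3 p1=14/3 p2=14/3 p3=53/3; velocities now: v0=0 v1=-2 v2=1 v3=1
Collision at t=3/2: particles 0 and 1 swap velocities; positions: p0=3 p1=3 p2=11/2 p3=37/2; velocities now: v0=-2 v1=0 v2=1 v3=1

Answer: 1,2 0,1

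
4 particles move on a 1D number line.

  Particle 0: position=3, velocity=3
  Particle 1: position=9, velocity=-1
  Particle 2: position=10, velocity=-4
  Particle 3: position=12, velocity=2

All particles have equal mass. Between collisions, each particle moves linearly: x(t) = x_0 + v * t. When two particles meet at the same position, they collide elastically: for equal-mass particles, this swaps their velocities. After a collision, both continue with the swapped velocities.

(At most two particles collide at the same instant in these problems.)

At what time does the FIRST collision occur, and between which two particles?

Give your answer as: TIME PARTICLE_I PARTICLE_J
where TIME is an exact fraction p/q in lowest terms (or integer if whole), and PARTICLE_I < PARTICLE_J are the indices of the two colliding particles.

Pair (0,1): pos 3,9 vel 3,-1 -> gap=6, closing at 4/unit, collide at t=3/2
Pair (1,2): pos 9,10 vel -1,-4 -> gap=1, closing at 3/unit, collide at t=1/3
Pair (2,3): pos 10,12 vel -4,2 -> not approaching (rel speed -6 <= 0)
Earliest collision: t=1/3 between 1 and 2

Answer: 1/3 1 2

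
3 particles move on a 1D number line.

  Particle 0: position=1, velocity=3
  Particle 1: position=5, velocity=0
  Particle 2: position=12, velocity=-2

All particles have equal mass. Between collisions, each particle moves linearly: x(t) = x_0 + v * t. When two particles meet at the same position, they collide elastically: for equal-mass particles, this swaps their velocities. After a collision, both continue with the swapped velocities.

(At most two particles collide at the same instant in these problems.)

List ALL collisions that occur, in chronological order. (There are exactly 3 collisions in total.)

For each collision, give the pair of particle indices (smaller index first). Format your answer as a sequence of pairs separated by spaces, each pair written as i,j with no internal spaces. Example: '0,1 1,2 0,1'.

Collision at t=4/3: particles 0 and 1 swap velocities; positions: p0=5 p1=5 p2=28/3; velocities now: v0=0 v1=3 v2=-2
Collision at t=11/5: particles 1 and 2 swap velocities; positions: p0=5 p1=38/5 p2=38/5; velocities now: v0=0 v1=-2 v2=3
Collision at t=7/2: particles 0 and 1 swap velocities; positions: p0=5 p1=5 p2=23/2; velocities now: v0=-2 v1=0 v2=3

Answer: 0,1 1,2 0,1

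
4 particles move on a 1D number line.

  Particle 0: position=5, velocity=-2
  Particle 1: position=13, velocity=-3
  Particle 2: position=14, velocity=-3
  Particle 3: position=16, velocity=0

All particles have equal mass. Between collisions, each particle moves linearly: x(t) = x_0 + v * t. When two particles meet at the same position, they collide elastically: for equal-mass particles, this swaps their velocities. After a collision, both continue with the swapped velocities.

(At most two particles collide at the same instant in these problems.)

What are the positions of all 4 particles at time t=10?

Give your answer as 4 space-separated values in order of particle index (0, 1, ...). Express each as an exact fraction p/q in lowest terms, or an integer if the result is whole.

Answer: -17 -16 -15 16

Derivation:
Collision at t=8: particles 0 and 1 swap velocities; positions: p0=-11 p1=-11 p2=-10 p3=16; velocities now: v0=-3 v1=-2 v2=-3 v3=0
Collision at t=9: particles 1 and 2 swap velocities; positions: p0=-14 p1=-13 p2=-13 p3=16; velocities now: v0=-3 v1=-3 v2=-2 v3=0
Advance to t=10 (no further collisions before then); velocities: v0=-3 v1=-3 v2=-2 v3=0; positions = -17 -16 -15 16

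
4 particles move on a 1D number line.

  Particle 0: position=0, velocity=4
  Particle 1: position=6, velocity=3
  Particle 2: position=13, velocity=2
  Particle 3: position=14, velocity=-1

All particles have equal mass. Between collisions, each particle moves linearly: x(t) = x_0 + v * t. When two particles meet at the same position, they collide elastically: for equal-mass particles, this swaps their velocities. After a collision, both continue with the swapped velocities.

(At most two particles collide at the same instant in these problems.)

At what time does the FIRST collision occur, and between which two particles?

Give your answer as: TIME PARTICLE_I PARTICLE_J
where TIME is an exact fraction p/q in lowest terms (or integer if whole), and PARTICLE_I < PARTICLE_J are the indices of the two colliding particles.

Pair (0,1): pos 0,6 vel 4,3 -> gap=6, closing at 1/unit, collide at t=6
Pair (1,2): pos 6,13 vel 3,2 -> gap=7, closing at 1/unit, collide at t=7
Pair (2,3): pos 13,14 vel 2,-1 -> gap=1, closing at 3/unit, collide at t=1/3
Earliest collision: t=1/3 between 2 and 3

Answer: 1/3 2 3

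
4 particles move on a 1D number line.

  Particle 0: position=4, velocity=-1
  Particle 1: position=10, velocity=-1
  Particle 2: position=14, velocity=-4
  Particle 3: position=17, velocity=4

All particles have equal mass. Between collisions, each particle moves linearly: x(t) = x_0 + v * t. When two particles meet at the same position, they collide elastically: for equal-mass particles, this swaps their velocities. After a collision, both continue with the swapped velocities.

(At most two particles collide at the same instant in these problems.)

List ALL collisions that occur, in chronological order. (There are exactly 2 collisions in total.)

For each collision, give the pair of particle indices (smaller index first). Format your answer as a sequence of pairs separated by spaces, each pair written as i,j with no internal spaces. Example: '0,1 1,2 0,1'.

Answer: 1,2 0,1

Derivation:
Collision at t=4/3: particles 1 and 2 swap velocities; positions: p0=8/3 p1=26/3 p2=26/3 p3=67/3; velocities now: v0=-1 v1=-4 v2=-1 v3=4
Collision at t=10/3: particles 0 and 1 swap velocities; positions: p0=2/3 p1=2/3 p2=20/3 p3=91/3; velocities now: v0=-4 v1=-1 v2=-1 v3=4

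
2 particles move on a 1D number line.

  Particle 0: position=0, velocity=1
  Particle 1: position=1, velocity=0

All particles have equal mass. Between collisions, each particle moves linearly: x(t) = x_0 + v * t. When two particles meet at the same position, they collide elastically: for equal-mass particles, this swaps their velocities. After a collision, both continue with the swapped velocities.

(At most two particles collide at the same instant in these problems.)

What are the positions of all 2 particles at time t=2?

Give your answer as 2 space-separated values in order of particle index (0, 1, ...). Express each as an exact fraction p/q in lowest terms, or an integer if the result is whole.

Answer: 1 2

Derivation:
Collision at t=1: particles 0 and 1 swap velocities; positions: p0=1 p1=1; velocities now: v0=0 v1=1
Advance to t=2 (no further collisions before then); velocities: v0=0 v1=1; positions = 1 2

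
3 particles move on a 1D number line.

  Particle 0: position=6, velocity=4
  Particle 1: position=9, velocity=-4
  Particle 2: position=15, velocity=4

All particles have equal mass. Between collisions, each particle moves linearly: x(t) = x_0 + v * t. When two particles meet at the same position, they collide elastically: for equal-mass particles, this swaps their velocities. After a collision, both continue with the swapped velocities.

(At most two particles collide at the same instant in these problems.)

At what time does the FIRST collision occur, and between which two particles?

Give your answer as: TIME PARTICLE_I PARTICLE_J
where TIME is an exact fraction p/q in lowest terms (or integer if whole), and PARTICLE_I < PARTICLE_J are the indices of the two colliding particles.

Answer: 3/8 0 1

Derivation:
Pair (0,1): pos 6,9 vel 4,-4 -> gap=3, closing at 8/unit, collide at t=3/8
Pair (1,2): pos 9,15 vel -4,4 -> not approaching (rel speed -8 <= 0)
Earliest collision: t=3/8 between 0 and 1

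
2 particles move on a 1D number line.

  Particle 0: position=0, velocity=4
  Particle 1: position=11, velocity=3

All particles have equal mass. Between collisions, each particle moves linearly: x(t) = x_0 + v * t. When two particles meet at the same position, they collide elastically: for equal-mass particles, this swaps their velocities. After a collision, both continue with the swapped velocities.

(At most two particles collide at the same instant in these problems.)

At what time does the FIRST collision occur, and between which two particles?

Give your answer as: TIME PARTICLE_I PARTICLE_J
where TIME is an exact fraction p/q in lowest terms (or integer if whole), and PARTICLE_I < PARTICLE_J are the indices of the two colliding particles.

Answer: 11 0 1

Derivation:
Pair (0,1): pos 0,11 vel 4,3 -> gap=11, closing at 1/unit, collide at t=11
Earliest collision: t=11 between 0 and 1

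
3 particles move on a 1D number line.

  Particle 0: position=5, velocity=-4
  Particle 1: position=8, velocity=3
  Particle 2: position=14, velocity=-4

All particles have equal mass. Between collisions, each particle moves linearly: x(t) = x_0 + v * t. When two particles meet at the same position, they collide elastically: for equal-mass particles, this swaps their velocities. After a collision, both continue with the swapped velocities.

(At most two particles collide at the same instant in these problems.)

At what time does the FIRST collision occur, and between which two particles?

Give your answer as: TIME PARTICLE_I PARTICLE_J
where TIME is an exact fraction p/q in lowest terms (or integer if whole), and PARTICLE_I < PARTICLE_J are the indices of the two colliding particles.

Answer: 6/7 1 2

Derivation:
Pair (0,1): pos 5,8 vel -4,3 -> not approaching (rel speed -7 <= 0)
Pair (1,2): pos 8,14 vel 3,-4 -> gap=6, closing at 7/unit, collide at t=6/7
Earliest collision: t=6/7 between 1 and 2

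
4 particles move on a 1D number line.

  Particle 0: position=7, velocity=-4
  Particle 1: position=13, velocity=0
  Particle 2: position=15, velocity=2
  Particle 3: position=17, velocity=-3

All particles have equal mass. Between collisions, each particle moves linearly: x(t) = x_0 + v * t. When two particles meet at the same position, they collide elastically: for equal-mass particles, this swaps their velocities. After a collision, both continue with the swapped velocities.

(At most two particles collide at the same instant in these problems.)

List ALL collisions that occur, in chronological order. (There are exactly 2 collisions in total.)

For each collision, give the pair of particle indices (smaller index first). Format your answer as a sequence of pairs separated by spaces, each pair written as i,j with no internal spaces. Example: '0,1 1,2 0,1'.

Answer: 2,3 1,2

Derivation:
Collision at t=2/5: particles 2 and 3 swap velocities; positions: p0=27/5 p1=13 p2=79/5 p3=79/5; velocities now: v0=-4 v1=0 v2=-3 v3=2
Collision at t=4/3: particles 1 and 2 swap velocities; positions: p0=5/3 p1=13 p2=13 p3=53/3; velocities now: v0=-4 v1=-3 v2=0 v3=2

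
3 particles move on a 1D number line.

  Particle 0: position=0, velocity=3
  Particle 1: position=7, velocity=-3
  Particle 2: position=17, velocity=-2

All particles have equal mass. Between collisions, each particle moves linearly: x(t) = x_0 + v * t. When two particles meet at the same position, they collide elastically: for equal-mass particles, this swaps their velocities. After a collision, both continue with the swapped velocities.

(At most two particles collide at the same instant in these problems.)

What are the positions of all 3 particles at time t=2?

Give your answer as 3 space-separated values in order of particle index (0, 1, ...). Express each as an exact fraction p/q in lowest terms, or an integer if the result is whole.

Collision at t=7/6: particles 0 and 1 swap velocities; positions: p0=7/2 p1=7/2 p2=44/3; velocities now: v0=-3 v1=3 v2=-2
Advance to t=2 (no further collisions before then); velocities: v0=-3 v1=3 v2=-2; positions = 1 6 13

Answer: 1 6 13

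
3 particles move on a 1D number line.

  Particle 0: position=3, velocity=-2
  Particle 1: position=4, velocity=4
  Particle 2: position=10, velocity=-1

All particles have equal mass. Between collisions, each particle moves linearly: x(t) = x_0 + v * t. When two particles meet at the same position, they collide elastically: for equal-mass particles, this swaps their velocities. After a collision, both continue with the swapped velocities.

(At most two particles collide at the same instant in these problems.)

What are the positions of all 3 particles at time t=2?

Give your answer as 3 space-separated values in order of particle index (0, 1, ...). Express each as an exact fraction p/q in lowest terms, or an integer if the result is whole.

Answer: -1 8 12

Derivation:
Collision at t=6/5: particles 1 and 2 swap velocities; positions: p0=3/5 p1=44/5 p2=44/5; velocities now: v0=-2 v1=-1 v2=4
Advance to t=2 (no further collisions before then); velocities: v0=-2 v1=-1 v2=4; positions = -1 8 12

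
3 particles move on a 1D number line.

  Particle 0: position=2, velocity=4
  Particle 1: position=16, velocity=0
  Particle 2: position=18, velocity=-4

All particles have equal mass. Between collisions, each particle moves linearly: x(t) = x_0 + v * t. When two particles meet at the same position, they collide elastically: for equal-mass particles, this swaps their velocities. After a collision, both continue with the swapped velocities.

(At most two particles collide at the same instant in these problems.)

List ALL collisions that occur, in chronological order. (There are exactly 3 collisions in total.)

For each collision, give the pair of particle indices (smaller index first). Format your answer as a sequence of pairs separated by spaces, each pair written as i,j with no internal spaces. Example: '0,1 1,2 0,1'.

Answer: 1,2 0,1 1,2

Derivation:
Collision at t=1/2: particles 1 and 2 swap velocities; positions: p0=4 p1=16 p2=16; velocities now: v0=4 v1=-4 v2=0
Collision at t=2: particles 0 and 1 swap velocities; positions: p0=10 p1=10 p2=16; velocities now: v0=-4 v1=4 v2=0
Collision at t=7/2: particles 1 and 2 swap velocities; positions: p0=4 p1=16 p2=16; velocities now: v0=-4 v1=0 v2=4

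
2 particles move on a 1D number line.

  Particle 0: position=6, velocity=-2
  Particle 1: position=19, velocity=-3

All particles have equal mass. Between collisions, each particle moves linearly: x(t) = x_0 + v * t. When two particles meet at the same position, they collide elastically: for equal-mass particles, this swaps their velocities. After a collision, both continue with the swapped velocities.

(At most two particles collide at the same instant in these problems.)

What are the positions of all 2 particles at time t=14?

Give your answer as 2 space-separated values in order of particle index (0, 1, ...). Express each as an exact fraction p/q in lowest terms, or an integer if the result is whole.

Collision at t=13: particles 0 and 1 swap velocities; positions: p0=-20 p1=-20; velocities now: v0=-3 v1=-2
Advance to t=14 (no further collisions before then); velocities: v0=-3 v1=-2; positions = -23 -22

Answer: -23 -22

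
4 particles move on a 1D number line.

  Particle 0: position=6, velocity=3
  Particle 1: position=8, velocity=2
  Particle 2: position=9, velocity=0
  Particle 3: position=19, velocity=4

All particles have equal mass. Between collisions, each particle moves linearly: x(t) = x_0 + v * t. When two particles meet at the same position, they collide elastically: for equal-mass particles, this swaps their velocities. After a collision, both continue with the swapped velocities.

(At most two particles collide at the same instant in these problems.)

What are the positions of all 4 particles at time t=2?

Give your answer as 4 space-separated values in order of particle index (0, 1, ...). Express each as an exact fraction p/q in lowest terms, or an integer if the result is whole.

Answer: 9 12 12 27

Derivation:
Collision at t=1/2: particles 1 and 2 swap velocities; positions: p0=15/2 p1=9 p2=9 p3=21; velocities now: v0=3 v1=0 v2=2 v3=4
Collision at t=1: particles 0 and 1 swap velocities; positions: p0=9 p1=9 p2=10 p3=23; velocities now: v0=0 v1=3 v2=2 v3=4
Collision at t=2: particles 1 and 2 swap velocities; positions: p0=9 p1=12 p2=12 p3=27; velocities now: v0=0 v1=2 v2=3 v3=4
Advance to t=2 (no further collisions before then); velocities: v0=0 v1=2 v2=3 v3=4; positions = 9 12 12 27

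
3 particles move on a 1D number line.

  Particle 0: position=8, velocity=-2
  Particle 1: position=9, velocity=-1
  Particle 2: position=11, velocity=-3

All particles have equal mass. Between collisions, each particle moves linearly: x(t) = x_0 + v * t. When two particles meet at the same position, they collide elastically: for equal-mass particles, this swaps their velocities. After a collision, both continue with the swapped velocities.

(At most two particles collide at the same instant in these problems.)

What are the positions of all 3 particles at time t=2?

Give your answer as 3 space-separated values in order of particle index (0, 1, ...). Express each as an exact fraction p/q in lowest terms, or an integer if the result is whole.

Collision at t=1: particles 1 and 2 swap velocities; positions: p0=6 p1=8 p2=8; velocities now: v0=-2 v1=-3 v2=-1
Advance to t=2 (no further collisions before then); velocities: v0=-2 v1=-3 v2=-1; positions = 4 5 7

Answer: 4 5 7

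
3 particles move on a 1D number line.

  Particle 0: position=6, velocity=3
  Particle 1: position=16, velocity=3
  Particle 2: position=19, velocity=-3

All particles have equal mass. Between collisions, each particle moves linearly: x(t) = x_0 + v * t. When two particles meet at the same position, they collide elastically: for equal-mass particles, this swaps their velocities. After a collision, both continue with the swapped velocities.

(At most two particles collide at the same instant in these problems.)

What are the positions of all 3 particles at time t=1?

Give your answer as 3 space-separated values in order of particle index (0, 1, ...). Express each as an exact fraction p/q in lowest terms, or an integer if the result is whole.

Answer: 9 16 19

Derivation:
Collision at t=1/2: particles 1 and 2 swap velocities; positions: p0=15/2 p1=35/2 p2=35/2; velocities now: v0=3 v1=-3 v2=3
Advance to t=1 (no further collisions before then); velocities: v0=3 v1=-3 v2=3; positions = 9 16 19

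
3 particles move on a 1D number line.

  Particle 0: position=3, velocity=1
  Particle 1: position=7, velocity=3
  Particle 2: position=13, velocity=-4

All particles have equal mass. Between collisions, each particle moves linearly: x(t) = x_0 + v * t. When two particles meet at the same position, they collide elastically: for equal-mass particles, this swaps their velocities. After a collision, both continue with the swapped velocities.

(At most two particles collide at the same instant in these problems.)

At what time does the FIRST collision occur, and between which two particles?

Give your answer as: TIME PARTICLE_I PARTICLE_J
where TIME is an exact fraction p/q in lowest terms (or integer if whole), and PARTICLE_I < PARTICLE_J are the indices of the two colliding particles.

Answer: 6/7 1 2

Derivation:
Pair (0,1): pos 3,7 vel 1,3 -> not approaching (rel speed -2 <= 0)
Pair (1,2): pos 7,13 vel 3,-4 -> gap=6, closing at 7/unit, collide at t=6/7
Earliest collision: t=6/7 between 1 and 2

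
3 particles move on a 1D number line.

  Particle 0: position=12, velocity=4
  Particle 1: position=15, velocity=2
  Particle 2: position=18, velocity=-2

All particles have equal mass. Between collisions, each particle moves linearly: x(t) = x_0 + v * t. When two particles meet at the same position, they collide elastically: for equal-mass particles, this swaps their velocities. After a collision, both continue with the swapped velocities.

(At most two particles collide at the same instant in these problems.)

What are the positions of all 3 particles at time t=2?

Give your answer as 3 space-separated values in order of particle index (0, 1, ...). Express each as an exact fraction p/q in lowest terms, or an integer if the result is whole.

Answer: 14 19 20

Derivation:
Collision at t=3/4: particles 1 and 2 swap velocities; positions: p0=15 p1=33/2 p2=33/2; velocities now: v0=4 v1=-2 v2=2
Collision at t=1: particles 0 and 1 swap velocities; positions: p0=16 p1=16 p2=17; velocities now: v0=-2 v1=4 v2=2
Collision at t=3/2: particles 1 and 2 swap velocities; positions: p0=15 p1=18 p2=18; velocities now: v0=-2 v1=2 v2=4
Advance to t=2 (no further collisions before then); velocities: v0=-2 v1=2 v2=4; positions = 14 19 20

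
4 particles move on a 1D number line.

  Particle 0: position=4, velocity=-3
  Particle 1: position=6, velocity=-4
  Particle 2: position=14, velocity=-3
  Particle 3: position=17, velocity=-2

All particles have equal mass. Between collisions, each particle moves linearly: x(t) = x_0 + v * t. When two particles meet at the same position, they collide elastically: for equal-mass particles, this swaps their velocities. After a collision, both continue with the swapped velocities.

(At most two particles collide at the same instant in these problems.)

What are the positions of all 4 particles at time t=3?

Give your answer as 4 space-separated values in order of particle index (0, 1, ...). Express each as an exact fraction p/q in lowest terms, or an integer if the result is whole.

Collision at t=2: particles 0 and 1 swap velocities; positions: p0=-2 p1=-2 p2=8 p3=13; velocities now: v0=-4 v1=-3 v2=-3 v3=-2
Advance to t=3 (no further collisions before then); velocities: v0=-4 v1=-3 v2=-3 v3=-2; positions = -6 -5 5 11

Answer: -6 -5 5 11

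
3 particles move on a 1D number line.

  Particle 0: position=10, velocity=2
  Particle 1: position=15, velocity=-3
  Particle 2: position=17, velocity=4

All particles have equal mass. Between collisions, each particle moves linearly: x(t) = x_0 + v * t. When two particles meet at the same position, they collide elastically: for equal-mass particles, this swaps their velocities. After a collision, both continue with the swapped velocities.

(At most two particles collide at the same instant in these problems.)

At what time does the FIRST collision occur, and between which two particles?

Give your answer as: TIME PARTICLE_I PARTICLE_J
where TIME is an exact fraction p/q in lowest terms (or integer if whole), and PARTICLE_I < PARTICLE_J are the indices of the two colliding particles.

Pair (0,1): pos 10,15 vel 2,-3 -> gap=5, closing at 5/unit, collide at t=1
Pair (1,2): pos 15,17 vel -3,4 -> not approaching (rel speed -7 <= 0)
Earliest collision: t=1 between 0 and 1

Answer: 1 0 1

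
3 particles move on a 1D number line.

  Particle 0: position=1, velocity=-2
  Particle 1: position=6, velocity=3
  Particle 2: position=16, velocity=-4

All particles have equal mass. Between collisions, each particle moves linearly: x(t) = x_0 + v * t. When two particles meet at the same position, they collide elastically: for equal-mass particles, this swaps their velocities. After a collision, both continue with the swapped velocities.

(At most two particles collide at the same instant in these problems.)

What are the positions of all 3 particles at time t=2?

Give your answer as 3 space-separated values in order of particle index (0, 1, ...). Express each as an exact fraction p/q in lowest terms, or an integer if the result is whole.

Collision at t=10/7: particles 1 and 2 swap velocities; positions: p0=-13/7 p1=72/7 p2=72/7; velocities now: v0=-2 v1=-4 v2=3
Advance to t=2 (no further collisions before then); velocities: v0=-2 v1=-4 v2=3; positions = -3 8 12

Answer: -3 8 12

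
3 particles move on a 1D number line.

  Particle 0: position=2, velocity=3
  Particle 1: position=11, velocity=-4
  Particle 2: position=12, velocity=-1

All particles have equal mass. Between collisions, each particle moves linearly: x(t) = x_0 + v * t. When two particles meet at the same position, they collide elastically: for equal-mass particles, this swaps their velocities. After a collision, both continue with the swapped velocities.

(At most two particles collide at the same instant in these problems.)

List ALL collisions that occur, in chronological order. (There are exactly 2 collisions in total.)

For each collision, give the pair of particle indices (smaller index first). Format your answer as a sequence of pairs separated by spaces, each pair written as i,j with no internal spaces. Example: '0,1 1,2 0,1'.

Answer: 0,1 1,2

Derivation:
Collision at t=9/7: particles 0 and 1 swap velocities; positions: p0=41/7 p1=41/7 p2=75/7; velocities now: v0=-4 v1=3 v2=-1
Collision at t=5/2: particles 1 and 2 swap velocities; positions: p0=1 p1=19/2 p2=19/2; velocities now: v0=-4 v1=-1 v2=3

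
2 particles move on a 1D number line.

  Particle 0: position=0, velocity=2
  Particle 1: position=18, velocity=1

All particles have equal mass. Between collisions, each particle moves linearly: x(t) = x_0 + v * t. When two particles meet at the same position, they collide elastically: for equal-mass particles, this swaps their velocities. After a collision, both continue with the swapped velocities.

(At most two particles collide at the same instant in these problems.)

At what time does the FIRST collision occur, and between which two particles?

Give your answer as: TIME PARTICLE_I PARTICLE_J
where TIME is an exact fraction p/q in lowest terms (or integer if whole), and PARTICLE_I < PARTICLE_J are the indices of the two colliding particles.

Pair (0,1): pos 0,18 vel 2,1 -> gap=18, closing at 1/unit, collide at t=18
Earliest collision: t=18 between 0 and 1

Answer: 18 0 1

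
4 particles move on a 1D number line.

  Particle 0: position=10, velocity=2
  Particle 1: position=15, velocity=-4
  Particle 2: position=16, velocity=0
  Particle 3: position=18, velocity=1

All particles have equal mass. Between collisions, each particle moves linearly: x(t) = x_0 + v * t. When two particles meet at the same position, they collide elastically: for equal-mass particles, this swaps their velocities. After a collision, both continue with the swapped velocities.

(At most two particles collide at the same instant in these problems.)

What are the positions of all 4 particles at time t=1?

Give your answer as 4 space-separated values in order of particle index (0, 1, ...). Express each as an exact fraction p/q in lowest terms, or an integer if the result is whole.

Answer: 11 12 16 19

Derivation:
Collision at t=5/6: particles 0 and 1 swap velocities; positions: p0=35/3 p1=35/3 p2=16 p3=113/6; velocities now: v0=-4 v1=2 v2=0 v3=1
Advance to t=1 (no further collisions before then); velocities: v0=-4 v1=2 v2=0 v3=1; positions = 11 12 16 19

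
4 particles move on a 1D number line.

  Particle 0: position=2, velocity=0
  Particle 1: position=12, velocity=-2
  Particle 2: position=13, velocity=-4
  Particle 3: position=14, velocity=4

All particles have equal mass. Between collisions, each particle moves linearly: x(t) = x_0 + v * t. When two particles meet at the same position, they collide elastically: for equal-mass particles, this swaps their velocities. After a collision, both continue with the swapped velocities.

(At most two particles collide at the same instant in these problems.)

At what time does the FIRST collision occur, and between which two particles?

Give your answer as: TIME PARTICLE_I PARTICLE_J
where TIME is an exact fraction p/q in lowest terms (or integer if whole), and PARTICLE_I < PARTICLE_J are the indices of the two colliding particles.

Pair (0,1): pos 2,12 vel 0,-2 -> gap=10, closing at 2/unit, collide at t=5
Pair (1,2): pos 12,13 vel -2,-4 -> gap=1, closing at 2/unit, collide at t=1/2
Pair (2,3): pos 13,14 vel -4,4 -> not approaching (rel speed -8 <= 0)
Earliest collision: t=1/2 between 1 and 2

Answer: 1/2 1 2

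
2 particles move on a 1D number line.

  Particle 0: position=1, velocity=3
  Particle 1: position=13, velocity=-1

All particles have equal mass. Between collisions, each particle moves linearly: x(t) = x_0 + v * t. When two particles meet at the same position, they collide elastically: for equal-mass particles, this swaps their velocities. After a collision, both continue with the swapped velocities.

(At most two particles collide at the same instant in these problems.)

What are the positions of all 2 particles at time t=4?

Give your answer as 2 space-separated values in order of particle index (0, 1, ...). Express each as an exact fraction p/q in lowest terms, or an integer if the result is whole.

Collision at t=3: particles 0 and 1 swap velocities; positions: p0=10 p1=10; velocities now: v0=-1 v1=3
Advance to t=4 (no further collisions before then); velocities: v0=-1 v1=3; positions = 9 13

Answer: 9 13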